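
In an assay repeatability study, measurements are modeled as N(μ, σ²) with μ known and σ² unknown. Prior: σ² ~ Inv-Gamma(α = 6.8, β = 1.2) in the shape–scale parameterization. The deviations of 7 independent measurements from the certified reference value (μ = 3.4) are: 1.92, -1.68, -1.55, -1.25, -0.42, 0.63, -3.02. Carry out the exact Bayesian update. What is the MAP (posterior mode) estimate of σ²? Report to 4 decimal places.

With known mean μ and an Inverse-Gamma(α, β) prior on σ², the Normal likelihood is conjugate: posterior is Inv-Gamma(α + n/2, β + Σ(xᵢ−μ)²/2).
Σ(xᵢ−μ)² = (1.92)² + (-1.68)² + (-1.55)² + (-1.25)² + (-0.42)² + (0.63)² + (-3.02)² = 20.1675.
Posterior: Inv-Gamma(6.8 + 7/2, 1.2 + 20.1675/2) = Inv-Gamma(10.30, 11.28375).
Mode = β/(α+1) = 11.28375/11.30 = 0.9986.

0.9986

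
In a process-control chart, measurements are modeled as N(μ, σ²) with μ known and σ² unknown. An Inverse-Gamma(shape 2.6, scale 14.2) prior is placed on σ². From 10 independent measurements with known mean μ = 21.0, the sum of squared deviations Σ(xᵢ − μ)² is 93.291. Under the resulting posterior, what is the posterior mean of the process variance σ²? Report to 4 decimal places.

9.2190

With known mean μ and an Inverse-Gamma(α, β) prior on σ², the Normal likelihood is conjugate: posterior is Inv-Gamma(α + n/2, β + Σ(xᵢ−μ)²/2).
Posterior: Inv-Gamma(2.6 + 10/2, 14.2 + 93.291/2) = Inv-Gamma(7.60, 60.8455).
E[σ²|data] = β/(α−1) = 60.8455/6.60 = 9.2190.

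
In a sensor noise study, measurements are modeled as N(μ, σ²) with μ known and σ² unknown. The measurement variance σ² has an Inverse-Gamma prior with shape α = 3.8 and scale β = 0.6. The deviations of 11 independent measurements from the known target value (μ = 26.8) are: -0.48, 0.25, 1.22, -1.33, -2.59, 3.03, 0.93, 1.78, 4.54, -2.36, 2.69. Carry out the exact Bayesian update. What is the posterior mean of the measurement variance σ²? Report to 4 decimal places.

With known mean μ and an Inverse-Gamma(α, β) prior on σ², the Normal likelihood is conjugate: posterior is Inv-Gamma(α + n/2, β + Σ(xᵢ−μ)²/2).
Σ(xᵢ−μ)² = (-0.48)² + (0.25)² + (1.22)² + (-1.33)² + (-2.59)² + (3.03)² + (0.93)² + (1.78)² + (4.54)² + (-2.36)² + (2.69)² = 56.8898.
Posterior: Inv-Gamma(3.8 + 11/2, 0.6 + 56.8898/2) = Inv-Gamma(9.30, 29.04490).
E[σ²|data] = β/(α−1) = 29.04490/8.30 = 3.4994.

3.4994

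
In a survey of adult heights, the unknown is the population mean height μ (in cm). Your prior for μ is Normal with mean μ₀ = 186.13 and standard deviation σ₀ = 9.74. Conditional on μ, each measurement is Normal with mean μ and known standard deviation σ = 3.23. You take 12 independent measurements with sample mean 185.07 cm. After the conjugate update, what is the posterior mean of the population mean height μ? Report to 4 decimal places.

For Normal data with known variance σ², a Normal(μ₀, σ₀²) prior on μ is conjugate. Posterior precision = 1/σ₀² + n/σ²; posterior mean is the precision-weighted average of μ₀ and x̄.
n·x̄ = 12·185.07 = 2220.84.
σ₀² = 9.74² = 94.8676, σ² = 3.23² = 10.4329; σ² + n·σ₀² = 10.4329 + 12·94.8676 = 1148.8441.
Posterior mean = (μ₀/σ₀² + n·x̄/σ²)/(1/σ₀² + n/σ²) = (σ²·μ₀ + σ₀²·n·x̄)/(σ² + n·σ₀²) = (10.4329·186.13 + 94.8676·2220.84)/1148.8441 = 212627.636461/1148.8441 = 185.0796.

185.0796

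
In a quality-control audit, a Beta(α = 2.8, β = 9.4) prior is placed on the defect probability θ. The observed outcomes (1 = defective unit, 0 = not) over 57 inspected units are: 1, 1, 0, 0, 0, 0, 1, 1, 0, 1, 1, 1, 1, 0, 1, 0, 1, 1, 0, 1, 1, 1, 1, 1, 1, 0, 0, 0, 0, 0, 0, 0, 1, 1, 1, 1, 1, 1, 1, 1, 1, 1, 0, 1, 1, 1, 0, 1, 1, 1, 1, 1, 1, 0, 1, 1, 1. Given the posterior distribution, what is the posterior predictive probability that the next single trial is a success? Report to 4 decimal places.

0.6040

The Beta prior is conjugate to a Binomial/Bernoulli likelihood; the update adds successes to α and failures to β.
Posterior: Beta(α+k, β+n−k) = Beta(2.8+39, 9.4+18) = Beta(41.8, 27.4).
For a single future Bernoulli trial, P(success | data) = α/(α+β) = 0.6040.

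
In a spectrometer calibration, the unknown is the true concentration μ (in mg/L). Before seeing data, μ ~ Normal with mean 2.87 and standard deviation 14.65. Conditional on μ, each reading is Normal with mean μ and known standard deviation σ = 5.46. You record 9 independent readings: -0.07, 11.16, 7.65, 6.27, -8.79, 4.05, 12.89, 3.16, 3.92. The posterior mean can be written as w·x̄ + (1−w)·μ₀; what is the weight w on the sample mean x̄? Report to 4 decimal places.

For Normal data with known variance σ², a Normal(μ₀, σ₀²) prior on μ is conjugate. Posterior precision = 1/σ₀² + n/σ²; posterior mean is the precision-weighted average of μ₀ and x̄.
σ₀² = 14.65² = 214.6225, σ² = 5.46² = 29.8116. Prior precision 1/σ₀² = 1/214.6225; data precision n/σ² = 9/29.8116.
w = (n/σ²)/(1/σ₀² + n/σ²) = n·σ₀²/(σ² + n·σ₀²) = 9·214.6225/(29.8116 + 9·214.6225) = 1931.6025/1961.4141 = 0.9848.

0.9848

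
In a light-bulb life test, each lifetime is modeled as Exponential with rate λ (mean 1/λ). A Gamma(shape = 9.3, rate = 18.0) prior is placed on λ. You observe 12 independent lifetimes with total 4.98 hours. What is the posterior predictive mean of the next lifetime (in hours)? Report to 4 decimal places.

With a Gamma(shape α, rate β) prior on the exponential rate λ, the posterior after n observations with total T = Σxᵢ is Gamma(α+n, β+T).
Posterior: Gamma(9.3+12, 18.0+4.98) = Gamma(21.3, 22.98).
The predictive distribution for the next observation is Lomax; its mean is β/(α−1) = 22.98/20.3 = 1.1320.

1.1320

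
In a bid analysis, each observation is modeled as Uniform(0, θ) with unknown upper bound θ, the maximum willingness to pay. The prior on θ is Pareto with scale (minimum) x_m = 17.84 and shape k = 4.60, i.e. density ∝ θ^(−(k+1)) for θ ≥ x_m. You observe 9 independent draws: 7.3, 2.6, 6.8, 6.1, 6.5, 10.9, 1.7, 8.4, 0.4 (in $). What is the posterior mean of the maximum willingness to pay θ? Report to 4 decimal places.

A Pareto(scale x_m, shape k) prior on the upper bound θ of Uniform(0, θ) is conjugate: posterior is Pareto(max(x_m, max xᵢ), k + n).
Sample maximum = 10.9; prior scale x_m = 17.84 → posterior scale = max = 17.84.
Posterior shape = 4.60 + 9 = 13.60.
E[θ|data] = k·x_m/(k−1) = 13.60·17.84/12.60 = 19.2559.

19.2559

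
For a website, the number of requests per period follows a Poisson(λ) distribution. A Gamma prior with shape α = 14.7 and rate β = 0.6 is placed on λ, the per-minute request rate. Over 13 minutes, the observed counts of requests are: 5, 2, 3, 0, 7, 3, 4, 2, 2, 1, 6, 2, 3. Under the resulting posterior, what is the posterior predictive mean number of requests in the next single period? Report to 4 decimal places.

4.0221

With a Gamma(shape α, rate β) prior, the Poisson likelihood is conjugate: the posterior is Gamma(α + ΣXᵢ, β + n).
Sum of counts S = 40 over n = 13 minutes.
Posterior: Gamma(α+S, β+n) = Gamma(14.7+40, 0.6+13) = Gamma(54.7, 13.6).
The predictive distribution for one future period is NegBinom with mean α/β = 4.0221.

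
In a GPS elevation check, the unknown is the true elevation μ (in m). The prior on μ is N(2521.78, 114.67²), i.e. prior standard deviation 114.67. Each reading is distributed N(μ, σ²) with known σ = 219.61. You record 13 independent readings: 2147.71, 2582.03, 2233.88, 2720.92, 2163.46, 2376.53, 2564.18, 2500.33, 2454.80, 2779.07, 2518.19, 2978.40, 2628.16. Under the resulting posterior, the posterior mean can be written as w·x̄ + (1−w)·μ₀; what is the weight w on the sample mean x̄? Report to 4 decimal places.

0.7799

For Normal data with known variance σ², a Normal(μ₀, σ₀²) prior on μ is conjugate. Posterior precision = 1/σ₀² + n/σ²; posterior mean is the precision-weighted average of μ₀ and x̄.
σ₀² = 114.67² = 13149.2089, σ² = 219.61² = 48228.5521. Prior precision 1/σ₀² = 1/13149.2089; data precision n/σ² = 13/48228.5521.
w = (n/σ²)/(1/σ₀² + n/σ²) = n·σ₀²/(σ² + n·σ₀²) = 13·13149.2089/(48228.5521 + 13·13149.2089) = 170939.7157/219168.2678 = 0.7799.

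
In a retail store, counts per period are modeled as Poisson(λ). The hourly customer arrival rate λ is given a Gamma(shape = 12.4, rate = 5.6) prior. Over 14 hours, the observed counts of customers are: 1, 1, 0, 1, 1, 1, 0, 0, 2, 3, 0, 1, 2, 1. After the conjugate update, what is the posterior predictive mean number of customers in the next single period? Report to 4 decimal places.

1.3469

With a Gamma(shape α, rate β) prior, the Poisson likelihood is conjugate: the posterior is Gamma(α + ΣXᵢ, β + n).
Sum of counts S = 14 over n = 14 hours.
Posterior: Gamma(α+S, β+n) = Gamma(12.4+14, 5.6+14) = Gamma(26.4, 19.6).
The predictive distribution for one future period is NegBinom with mean α/β = 1.3469.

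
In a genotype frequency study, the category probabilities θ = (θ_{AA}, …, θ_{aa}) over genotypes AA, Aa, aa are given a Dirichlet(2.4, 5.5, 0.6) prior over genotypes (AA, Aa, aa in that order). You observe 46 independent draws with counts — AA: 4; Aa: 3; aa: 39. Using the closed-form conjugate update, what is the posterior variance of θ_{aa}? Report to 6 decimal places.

The Dirichlet prior is conjugate to the Multinomial likelihood: each posterior αⱼ = prior αⱼ + observed count nⱼ.
Posterior concentration: (6.4, 8.5, 39.6), total = 54.5.
Var[θ_j] = α_j(Σα−α_j)/((Σα)²(Σα+1)) = 39.6·14.9/(54.5²·55.5) = 0.003579.

0.003579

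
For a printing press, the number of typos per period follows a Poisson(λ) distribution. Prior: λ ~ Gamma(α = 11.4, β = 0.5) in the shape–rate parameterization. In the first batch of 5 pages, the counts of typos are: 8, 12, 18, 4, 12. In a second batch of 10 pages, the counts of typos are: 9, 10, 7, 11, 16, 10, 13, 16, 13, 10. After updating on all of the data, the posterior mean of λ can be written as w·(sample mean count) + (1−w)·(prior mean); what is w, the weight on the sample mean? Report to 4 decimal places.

0.9677

With a Gamma(shape α, rate β) prior, the Poisson likelihood is conjugate: the posterior is Gamma(α + ΣXᵢ, β + n).
Total number of pages: n = 5 + 10 = 15.
Posterior mean = (α₀+S)/(β₀+n) = [n/(β₀+n)]·(S/n) + [β₀/(β₀+n)]·(α₀/β₀), so only n and β₀ enter the weight.
Weight on data w = n/(β₀+n) = 15/(0.5+15) = 15/15.5 = 0.9677.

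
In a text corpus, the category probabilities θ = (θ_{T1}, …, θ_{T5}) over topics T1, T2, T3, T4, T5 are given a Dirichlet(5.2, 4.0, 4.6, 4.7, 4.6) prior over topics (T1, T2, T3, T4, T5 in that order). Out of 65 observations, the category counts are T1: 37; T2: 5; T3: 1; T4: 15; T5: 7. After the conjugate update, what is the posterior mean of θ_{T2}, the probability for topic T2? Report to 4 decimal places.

The Dirichlet prior is conjugate to the Multinomial likelihood: each posterior αⱼ = prior αⱼ + observed count nⱼ.
Posterior concentration: (42.2, 9.0, 5.6, 19.7, 11.6), total = 88.1.
E[θ_{T2}|data] = α_{T2}/Σα = 9.0/88.1 = 0.1022.

0.1022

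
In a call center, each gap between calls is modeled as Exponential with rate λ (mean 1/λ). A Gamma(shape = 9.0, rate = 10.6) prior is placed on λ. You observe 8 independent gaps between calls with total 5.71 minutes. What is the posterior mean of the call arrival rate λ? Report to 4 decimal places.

1.0423

With a Gamma(shape α, rate β) prior on the exponential rate λ, the posterior after n observations with total T = Σxᵢ is Gamma(α+n, β+T).
Posterior: Gamma(9.0+8, 10.6+5.71) = Gamma(17.0, 16.31).
Posterior mean of λ = α/β = 17.0/16.31 = 1.0423.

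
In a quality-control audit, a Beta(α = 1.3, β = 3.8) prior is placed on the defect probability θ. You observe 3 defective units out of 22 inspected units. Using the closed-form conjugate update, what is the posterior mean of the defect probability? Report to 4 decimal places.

The Beta prior is conjugate to a Binomial/Bernoulli likelihood; the update adds successes to α and failures to β.
Posterior: Beta(α+k, β+n−k) = Beta(1.3+3, 3.8+19) = Beta(4.3, 22.8).
Posterior mean = α/(α+β) = 4.3/27.1 = 0.1587.

0.1587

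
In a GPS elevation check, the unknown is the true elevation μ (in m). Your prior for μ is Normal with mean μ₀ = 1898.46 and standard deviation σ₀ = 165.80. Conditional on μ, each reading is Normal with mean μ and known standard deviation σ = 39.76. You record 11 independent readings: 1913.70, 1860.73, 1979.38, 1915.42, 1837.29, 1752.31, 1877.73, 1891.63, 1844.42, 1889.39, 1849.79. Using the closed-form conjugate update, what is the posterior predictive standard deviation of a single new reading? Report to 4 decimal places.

For Normal data with known variance σ², a Normal(μ₀, σ₀²) prior on μ is conjugate. Posterior precision = 1/σ₀² + n/σ²; posterior mean is the precision-weighted average of μ₀ and x̄.
σ₀² = 165.80² = 27489.64, σ² = 39.76² = 1580.8576; σ² + n·σ₀² = 1580.8576 + 11·27489.64 = 303966.8976.
Posterior precision = 1/σ₀² + n/σ² = 1/27489.64 + 11/1580.8576 = (σ² + n·σ₀²)/(σ₀²σ²) = 303966.8976/(27489.64·1580.8576); posterior variance σₙ² = σ₀²σ²/(σ² + n·σ₀²) = 27489.64·1580.8576/303966.8976 = 142.966904.
Predictive variance for one new observation = σₙ² + σ² = 27489.64·1580.8576/303966.8976 + 1580.8576 = σ²·(σ₀² + 303966.8976)/303966.8976 = 1580.8576·331456.5376/303966.8976 = 1723.824504; SD = √(1580.8576·331456.5376/303966.8976) = 41.5190.

41.5190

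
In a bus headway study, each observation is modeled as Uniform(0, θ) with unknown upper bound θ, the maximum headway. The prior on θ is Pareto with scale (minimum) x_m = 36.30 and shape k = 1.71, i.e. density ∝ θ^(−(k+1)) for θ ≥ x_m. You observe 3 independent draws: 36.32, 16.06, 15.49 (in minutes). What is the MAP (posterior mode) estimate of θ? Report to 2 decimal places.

36.32

A Pareto(scale x_m, shape k) prior on the upper bound θ of Uniform(0, θ) is conjugate: posterior is Pareto(max(x_m, max xᵢ), k + n).
Sample maximum = 36.32; prior scale x_m = 36.30 → posterior scale = max = 36.32.
Posterior shape = 1.71 + 3 = 4.71.
The Pareto density is decreasing on [x_m, ∞), so the mode is x_m = 36.32.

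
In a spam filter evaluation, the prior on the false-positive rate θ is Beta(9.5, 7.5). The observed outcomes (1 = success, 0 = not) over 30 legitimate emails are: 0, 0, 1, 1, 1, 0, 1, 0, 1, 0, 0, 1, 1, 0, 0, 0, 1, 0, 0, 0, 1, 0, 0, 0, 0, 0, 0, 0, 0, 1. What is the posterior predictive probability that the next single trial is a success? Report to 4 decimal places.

0.4149

The Beta prior is conjugate to a Binomial/Bernoulli likelihood; the update adds successes to α and failures to β.
Posterior: Beta(α+k, β+n−k) = Beta(9.5+10, 7.5+20) = Beta(19.5, 27.5).
For a single future Bernoulli trial, P(success | data) = α/(α+β) = 0.4149.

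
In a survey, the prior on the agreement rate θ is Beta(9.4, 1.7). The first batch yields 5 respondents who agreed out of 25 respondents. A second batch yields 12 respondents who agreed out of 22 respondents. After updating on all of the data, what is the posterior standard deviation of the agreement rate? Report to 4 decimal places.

0.0648

The Beta prior is conjugate to a Binomial/Bernoulli likelihood; the update adds successes to α and failures to β.
After batch 1: Beta(9.4+5, 1.7+20) = Beta(14.4, 21.7).
After batch 2: Beta(14.4+12, 21.7+10) = Beta(26.4, 31.7).
Var = αβ/((α+β)²(α+β+1)) = 26.4·31.7/(58.1²·59.1) = 0.00419492; SD = √0.00419492 = 0.0648.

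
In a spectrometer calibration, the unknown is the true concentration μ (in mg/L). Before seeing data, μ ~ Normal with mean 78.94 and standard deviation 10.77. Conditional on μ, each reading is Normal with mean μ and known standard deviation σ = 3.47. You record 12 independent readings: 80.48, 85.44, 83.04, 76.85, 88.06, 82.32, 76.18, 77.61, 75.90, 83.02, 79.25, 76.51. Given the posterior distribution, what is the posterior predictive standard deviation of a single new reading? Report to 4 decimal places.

3.6105

For Normal data with known variance σ², a Normal(μ₀, σ₀²) prior on μ is conjugate. Posterior precision = 1/σ₀² + n/σ²; posterior mean is the precision-weighted average of μ₀ and x̄.
σ₀² = 10.77² = 115.9929, σ² = 3.47² = 12.0409; σ² + n·σ₀² = 12.0409 + 12·115.9929 = 1403.9557.
Posterior precision = 1/σ₀² + n/σ² = 1/115.9929 + 12/12.0409 = (σ² + n·σ₀²)/(σ₀²σ²) = 1403.9557/(115.9929·12.0409); posterior variance σₙ² = σ₀²σ²/(σ² + n·σ₀²) = 115.9929·12.0409/1403.9557 = 0.994803.
Predictive variance for one new observation = σₙ² + σ² = 115.9929·12.0409/1403.9557 + 12.0409 = σ²·(σ₀² + 1403.9557)/1403.9557 = 12.0409·1519.9486/1403.9557 = 13.035703; SD = √(12.0409·1519.9486/1403.9557) = 3.6105.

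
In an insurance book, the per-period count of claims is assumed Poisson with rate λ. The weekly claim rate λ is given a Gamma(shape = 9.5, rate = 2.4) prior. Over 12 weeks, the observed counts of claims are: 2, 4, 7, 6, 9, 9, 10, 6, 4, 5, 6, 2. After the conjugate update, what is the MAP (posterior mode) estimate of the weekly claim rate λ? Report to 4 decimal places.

With a Gamma(shape α, rate β) prior, the Poisson likelihood is conjugate: the posterior is Gamma(α + ΣXᵢ, β + n).
Sum of counts S = 70 over n = 12 weeks.
Posterior: Gamma(α+S, β+n) = Gamma(9.5+70, 2.4+12) = Gamma(79.5, 14.4).
Mode of Gamma(α,β) for α≥1 is (α−1)/β = 78.5/14.4 = 5.4514.

5.4514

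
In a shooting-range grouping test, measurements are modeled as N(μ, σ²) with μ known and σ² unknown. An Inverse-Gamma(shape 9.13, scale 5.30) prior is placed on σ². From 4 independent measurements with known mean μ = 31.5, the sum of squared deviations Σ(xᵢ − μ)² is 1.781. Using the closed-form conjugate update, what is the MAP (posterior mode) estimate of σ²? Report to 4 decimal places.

0.5103

With known mean μ and an Inverse-Gamma(α, β) prior on σ², the Normal likelihood is conjugate: posterior is Inv-Gamma(α + n/2, β + Σ(xᵢ−μ)²/2).
Posterior: Inv-Gamma(9.13 + 4/2, 5.30 + 1.781/2) = Inv-Gamma(11.13, 6.1905).
Mode = β/(α+1) = 6.1905/12.13 = 0.5103.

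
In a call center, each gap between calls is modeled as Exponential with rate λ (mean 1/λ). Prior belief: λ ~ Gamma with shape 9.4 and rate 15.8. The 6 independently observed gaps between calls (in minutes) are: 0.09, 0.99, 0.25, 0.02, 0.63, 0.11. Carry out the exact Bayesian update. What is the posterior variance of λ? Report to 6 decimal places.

0.048117

With a Gamma(shape α, rate β) prior on the exponential rate λ, the posterior after n observations with total T = Σxᵢ is Gamma(α+n, β+T).
Sum of observations T = 2.09 minutes; n = 6.
Posterior: Gamma(9.4+6, 15.8+2.09) = Gamma(15.4, 17.89).
Var = α/β² = 0.048117.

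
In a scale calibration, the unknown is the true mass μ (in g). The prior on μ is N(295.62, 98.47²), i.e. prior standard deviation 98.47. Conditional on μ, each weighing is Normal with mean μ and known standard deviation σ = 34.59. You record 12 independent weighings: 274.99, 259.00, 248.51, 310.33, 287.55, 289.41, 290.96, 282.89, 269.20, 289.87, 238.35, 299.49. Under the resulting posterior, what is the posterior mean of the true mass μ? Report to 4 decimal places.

For Normal data with known variance σ², a Normal(μ₀, σ₀²) prior on μ is conjugate. Posterior precision = 1/σ₀² + n/σ²; posterior mean is the precision-weighted average of μ₀ and x̄.
Σxᵢ = 274.99 + 259.00 + 248.51 + 310.33 + 287.55 + 289.41 + 290.96 + 282.89 + 269.20 + 289.87 + 238.35 + 299.49 = 3340.55, so n·x̄ = 3340.55.
σ₀² = 98.47² = 9696.3409, σ² = 34.59² = 1196.4681; σ² + n·σ₀² = 1196.4681 + 12·9696.3409 = 117552.5589.
Posterior mean = (μ₀/σ₀² + n·x̄/σ²)/(1/σ₀² + n/σ²) = (σ²·μ₀ + σ₀²·n·x̄)/(σ² + n·σ₀²) = (1196.4681·295.62 + 9696.3409·3340.55)/117552.5589 = 32744811.493217/117552.5589 = 278.5546.

278.5546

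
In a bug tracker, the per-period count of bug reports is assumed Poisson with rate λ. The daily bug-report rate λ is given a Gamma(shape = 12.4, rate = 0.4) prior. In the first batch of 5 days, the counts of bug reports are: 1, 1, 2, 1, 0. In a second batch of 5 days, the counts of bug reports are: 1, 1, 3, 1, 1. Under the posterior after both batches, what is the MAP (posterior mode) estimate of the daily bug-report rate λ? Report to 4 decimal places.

With a Gamma(shape α, rate β) prior, the Poisson likelihood is conjugate: the posterior is Gamma(α + ΣXᵢ, β + n).
Batch 1: sum of counts S = 5 over n = 5 days.
After batch 1: Gamma(α+S, β+n) = Gamma(12.4+5, 0.4+5) = Gamma(17.4, 5.4).
Batch 2: sum of counts S = 7 over n = 5 days.
After batch 2: Gamma(α+S, β+n) = Gamma(17.4+7, 5.4+5) = Gamma(24.4, 10.4).
Mode of Gamma(α,β) for α≥1 is (α−1)/β = 23.4/10.4 = 2.2500.

2.2500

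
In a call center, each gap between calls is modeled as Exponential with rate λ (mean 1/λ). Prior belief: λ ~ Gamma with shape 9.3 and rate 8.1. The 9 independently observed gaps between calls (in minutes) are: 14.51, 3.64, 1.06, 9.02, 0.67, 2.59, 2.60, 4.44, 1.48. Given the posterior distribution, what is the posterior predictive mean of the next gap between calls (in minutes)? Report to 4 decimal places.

2.7809

With a Gamma(shape α, rate β) prior on the exponential rate λ, the posterior after n observations with total T = Σxᵢ is Gamma(α+n, β+T).
Sum of observations T = 40.01 minutes; n = 9.
Posterior: Gamma(9.3+9, 8.1+40.01) = Gamma(18.3, 48.11).
The predictive distribution for the next observation is Lomax; its mean is β/(α−1) = 48.11/17.3 = 2.7809.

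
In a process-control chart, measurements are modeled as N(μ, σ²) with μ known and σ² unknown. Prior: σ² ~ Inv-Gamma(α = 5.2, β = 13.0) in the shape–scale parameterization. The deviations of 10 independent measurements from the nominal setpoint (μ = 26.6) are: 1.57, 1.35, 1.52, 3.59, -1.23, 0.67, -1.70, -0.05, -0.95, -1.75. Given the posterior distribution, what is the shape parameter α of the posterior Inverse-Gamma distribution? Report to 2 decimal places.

10.20

With known mean μ and an Inverse-Gamma(α, β) prior on σ², the Normal likelihood is conjugate: posterior is Inv-Gamma(α + n/2, β + Σ(xᵢ−μ)²/2).
Σ(xᵢ−μ)² = (1.57)² + (1.35)² + (1.52)² + (3.59)² + (-1.23)² + (0.67)² + (-1.70)² + (-0.05)² + (-0.95)² + (-1.75)² = 28.3052.
Posterior: Inv-Gamma(5.2 + 10/2, 13.0 + 28.3052/2) = Inv-Gamma(10.20, 27.15260).
Posterior α = 10.20.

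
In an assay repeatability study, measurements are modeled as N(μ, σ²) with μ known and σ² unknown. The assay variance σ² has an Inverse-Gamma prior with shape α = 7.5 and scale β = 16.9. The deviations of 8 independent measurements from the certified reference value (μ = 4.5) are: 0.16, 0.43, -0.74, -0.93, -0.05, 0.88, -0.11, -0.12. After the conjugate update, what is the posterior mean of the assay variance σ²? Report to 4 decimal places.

1.7251

With known mean μ and an Inverse-Gamma(α, β) prior on σ², the Normal likelihood is conjugate: posterior is Inv-Gamma(α + n/2, β + Σ(xᵢ−μ)²/2).
Σ(xᵢ−μ)² = (0.16)² + (0.43)² + (-0.74)² + (-0.93)² + (-0.05)² + (0.88)² + (-0.11)² + (-0.12)² = 2.4264.
Posterior: Inv-Gamma(7.5 + 8/2, 16.9 + 2.4264/2) = Inv-Gamma(11.50, 18.11320).
E[σ²|data] = β/(α−1) = 18.11320/10.50 = 1.7251.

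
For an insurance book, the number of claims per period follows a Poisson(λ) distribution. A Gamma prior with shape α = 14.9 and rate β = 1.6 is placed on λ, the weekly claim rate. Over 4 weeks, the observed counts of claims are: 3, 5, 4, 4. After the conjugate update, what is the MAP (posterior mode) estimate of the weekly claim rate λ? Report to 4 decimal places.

5.3393

With a Gamma(shape α, rate β) prior, the Poisson likelihood is conjugate: the posterior is Gamma(α + ΣXᵢ, β + n).
Sum of counts S = 16 over n = 4 weeks.
Posterior: Gamma(α+S, β+n) = Gamma(14.9+16, 1.6+4) = Gamma(30.9, 5.6).
Mode of Gamma(α,β) for α≥1 is (α−1)/β = 29.9/5.6 = 5.3393.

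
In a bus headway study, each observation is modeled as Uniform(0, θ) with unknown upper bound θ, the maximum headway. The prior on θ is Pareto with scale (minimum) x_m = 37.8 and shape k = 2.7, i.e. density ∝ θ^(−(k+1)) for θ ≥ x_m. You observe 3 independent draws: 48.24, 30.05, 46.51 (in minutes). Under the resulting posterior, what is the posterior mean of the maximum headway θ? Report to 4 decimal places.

A Pareto(scale x_m, shape k) prior on the upper bound θ of Uniform(0, θ) is conjugate: posterior is Pareto(max(x_m, max xᵢ), k + n).
Sample maximum = 48.24; prior scale x_m = 37.8 → posterior scale = max = 48.24.
Posterior shape = 2.7 + 3 = 5.7.
E[θ|data] = k·x_m/(k−1) = 5.7·48.24/4.7 = 58.5038.

58.5038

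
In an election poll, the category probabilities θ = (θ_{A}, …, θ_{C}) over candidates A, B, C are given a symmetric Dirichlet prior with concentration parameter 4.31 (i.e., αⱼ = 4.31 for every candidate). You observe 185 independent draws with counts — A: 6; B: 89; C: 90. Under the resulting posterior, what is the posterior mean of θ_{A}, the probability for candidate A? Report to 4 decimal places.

0.0521

The Dirichlet prior is conjugate to the Multinomial likelihood: each posterior αⱼ = prior αⱼ + observed count nⱼ.
Posterior concentration: (10.31, 93.31, 94.31), total = 197.93.
E[θ_{A}|data] = α_{A}/Σα = 10.31/197.93 = 0.0521.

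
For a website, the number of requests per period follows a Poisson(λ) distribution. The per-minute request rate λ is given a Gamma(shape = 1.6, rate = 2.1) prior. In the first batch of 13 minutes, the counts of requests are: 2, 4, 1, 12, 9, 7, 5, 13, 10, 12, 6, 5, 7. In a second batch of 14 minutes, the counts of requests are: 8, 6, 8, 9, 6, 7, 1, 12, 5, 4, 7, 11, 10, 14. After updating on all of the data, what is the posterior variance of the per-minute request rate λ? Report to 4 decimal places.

0.2393

With a Gamma(shape α, rate β) prior, the Poisson likelihood is conjugate: the posterior is Gamma(α + ΣXᵢ, β + n).
Batch 1: sum of counts S = 93 over n = 13 minutes.
After batch 1: Gamma(α+S, β+n) = Gamma(1.6+93, 2.1+13) = Gamma(94.6, 15.1).
Batch 2: sum of counts S = 108 over n = 14 minutes.
After batch 2: Gamma(α+S, β+n) = Gamma(94.6+108, 15.1+14) = Gamma(202.6, 29.1).
Var = α/β² = 202.6/29.1² = 0.2393.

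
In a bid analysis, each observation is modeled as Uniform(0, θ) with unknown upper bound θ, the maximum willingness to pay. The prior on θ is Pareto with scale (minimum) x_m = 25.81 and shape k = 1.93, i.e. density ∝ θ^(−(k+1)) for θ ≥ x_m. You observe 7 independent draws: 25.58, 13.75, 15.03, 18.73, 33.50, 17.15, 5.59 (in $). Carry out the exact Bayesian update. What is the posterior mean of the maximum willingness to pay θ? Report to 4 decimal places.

37.7245

A Pareto(scale x_m, shape k) prior on the upper bound θ of Uniform(0, θ) is conjugate: posterior is Pareto(max(x_m, max xᵢ), k + n).
Sample maximum = 33.50; prior scale x_m = 25.81 → posterior scale = max = 33.50.
Posterior shape = 1.93 + 7 = 8.93.
E[θ|data] = k·x_m/(k−1) = 8.93·33.50/7.93 = 37.7245.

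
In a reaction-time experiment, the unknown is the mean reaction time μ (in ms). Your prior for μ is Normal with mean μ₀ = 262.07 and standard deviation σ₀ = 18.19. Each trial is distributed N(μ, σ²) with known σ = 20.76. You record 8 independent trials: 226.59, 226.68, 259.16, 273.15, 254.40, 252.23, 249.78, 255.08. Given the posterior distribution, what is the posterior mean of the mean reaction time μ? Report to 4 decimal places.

For Normal data with known variance σ², a Normal(μ₀, σ₀²) prior on μ is conjugate. Posterior precision = 1/σ₀² + n/σ²; posterior mean is the precision-weighted average of μ₀ and x̄.
Σxᵢ = 226.59 + 226.68 + 259.16 + 273.15 + 254.40 + 252.23 + 249.78 + 255.08 = 1997.07, so n·x̄ = 1997.07.
σ₀² = 18.19² = 330.8761, σ² = 20.76² = 430.9776; σ² + n·σ₀² = 430.9776 + 8·330.8761 = 3077.9864.
Posterior mean = (μ₀/σ₀² + n·x̄/σ²)/(1/σ₀² + n/σ²) = (σ²·μ₀ + σ₀²·n·x̄)/(σ² + n·σ₀²) = (430.9776·262.07 + 330.8761·1997.07)/3077.9864 = 773729.032659/3077.9864 = 251.3751.

251.3751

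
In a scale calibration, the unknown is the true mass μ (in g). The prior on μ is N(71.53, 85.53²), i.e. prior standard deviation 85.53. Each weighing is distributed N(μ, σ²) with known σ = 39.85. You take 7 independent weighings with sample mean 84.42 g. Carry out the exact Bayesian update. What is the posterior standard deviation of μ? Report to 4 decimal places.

14.8336

For Normal data with known variance σ², a Normal(μ₀, σ₀²) prior on μ is conjugate. Posterior precision = 1/σ₀² + n/σ²; posterior mean is the precision-weighted average of μ₀ and x̄.
σ₀² = 85.53² = 7315.3809, σ² = 39.85² = 1588.0225; σ² + n·σ₀² = 1588.0225 + 7·7315.3809 = 52795.6888.
Posterior precision = 1/σ₀² + n/σ² = 1/7315.3809 + 7/1588.0225 = (σ² + n·σ₀²)/(σ₀²σ²) = 52795.6888/(7315.3809·1588.0225); posterior variance σₙ² = σ₀²σ²/(σ² + n·σ₀²) = 7315.3809·1588.0225/52795.6888 = 220.036706.
Posterior SD = √σₙ² = √(7315.3809·1588.0225/52795.6888) = 14.8336.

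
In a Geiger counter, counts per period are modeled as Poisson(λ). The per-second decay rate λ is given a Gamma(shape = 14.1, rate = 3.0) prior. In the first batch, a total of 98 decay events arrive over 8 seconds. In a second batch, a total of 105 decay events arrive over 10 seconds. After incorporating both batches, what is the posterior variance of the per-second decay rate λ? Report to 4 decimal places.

With a Gamma(shape α, rate β) prior, the Poisson likelihood is conjugate: the posterior is Gamma(α + ΣXᵢ, β + n).
After batch 1: Gamma(α+S, β+n) = Gamma(14.1+98, 3.0+8) = Gamma(112.1, 11.0).
After batch 2: Gamma(α+S, β+n) = Gamma(112.1+105, 11.0+10) = Gamma(217.1, 21.0).
Var = α/β² = 217.1/21.0² = 0.4923.

0.4923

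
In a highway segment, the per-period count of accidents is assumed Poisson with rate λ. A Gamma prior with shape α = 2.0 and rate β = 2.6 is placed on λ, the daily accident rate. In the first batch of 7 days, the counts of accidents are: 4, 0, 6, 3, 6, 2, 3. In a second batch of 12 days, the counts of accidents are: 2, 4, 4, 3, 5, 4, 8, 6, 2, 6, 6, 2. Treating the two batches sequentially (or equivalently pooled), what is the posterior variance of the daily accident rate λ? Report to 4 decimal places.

With a Gamma(shape α, rate β) prior, the Poisson likelihood is conjugate: the posterior is Gamma(α + ΣXᵢ, β + n).
Batch 1: sum of counts S = 24 over n = 7 days.
After batch 1: Gamma(α+S, β+n) = Gamma(2.0+24, 2.6+7) = Gamma(26.0, 9.6).
Batch 2: sum of counts S = 52 over n = 12 days.
After batch 2: Gamma(α+S, β+n) = Gamma(26.0+52, 9.6+12) = Gamma(78.0, 21.6).
Var = α/β² = 78.0/21.6² = 0.1672.

0.1672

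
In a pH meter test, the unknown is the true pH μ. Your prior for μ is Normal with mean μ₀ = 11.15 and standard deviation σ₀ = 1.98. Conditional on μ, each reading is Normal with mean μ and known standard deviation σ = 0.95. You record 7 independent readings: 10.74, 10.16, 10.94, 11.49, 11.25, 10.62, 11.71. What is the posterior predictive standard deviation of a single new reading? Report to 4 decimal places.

1.0136

For Normal data with known variance σ², a Normal(μ₀, σ₀²) prior on μ is conjugate. Posterior precision = 1/σ₀² + n/σ²; posterior mean is the precision-weighted average of μ₀ and x̄.
σ₀² = 1.98² = 3.9204, σ² = 0.95² = 0.9025; σ² + n·σ₀² = 0.9025 + 7·3.9204 = 28.3453.
Posterior precision = 1/σ₀² + n/σ² = 1/3.9204 + 7/0.9025 = (σ² + n·σ₀²)/(σ₀²σ²) = 28.3453/(3.9204·0.9025); posterior variance σₙ² = σ₀²σ²/(σ² + n·σ₀²) = 3.9204·0.9025/28.3453 = 0.124824.
Predictive variance for one new observation = σₙ² + σ² = 3.9204·0.9025/28.3453 + 0.9025 = σ²·(σ₀² + 28.3453)/28.3453 = 0.9025·32.2657/28.3453 = 1.027324; SD = √(0.9025·32.2657/28.3453) = 1.0136.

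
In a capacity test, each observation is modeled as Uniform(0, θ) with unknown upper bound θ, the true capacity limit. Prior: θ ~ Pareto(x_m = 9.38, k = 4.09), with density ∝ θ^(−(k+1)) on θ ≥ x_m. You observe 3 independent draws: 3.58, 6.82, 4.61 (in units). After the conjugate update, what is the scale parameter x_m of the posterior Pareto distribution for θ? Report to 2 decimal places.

9.38

A Pareto(scale x_m, shape k) prior on the upper bound θ of Uniform(0, θ) is conjugate: posterior is Pareto(max(x_m, max xᵢ), k + n).
Sample maximum = 6.82; prior scale x_m = 9.38 → posterior scale = max = 9.38.
Posterior shape = 4.09 + 3 = 7.09.
Posterior scale x_m = 9.38.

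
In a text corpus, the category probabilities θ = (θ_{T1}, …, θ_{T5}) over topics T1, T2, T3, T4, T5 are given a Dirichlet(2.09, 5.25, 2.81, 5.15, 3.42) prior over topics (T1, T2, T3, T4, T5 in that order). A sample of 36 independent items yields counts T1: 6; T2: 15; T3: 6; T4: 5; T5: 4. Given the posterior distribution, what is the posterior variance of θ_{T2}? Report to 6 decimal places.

The Dirichlet prior is conjugate to the Multinomial likelihood: each posterior αⱼ = prior αⱼ + observed count nⱼ.
Posterior concentration: (8.09, 20.25, 8.81, 10.15, 7.42), total = 54.72.
Var[θ_j] = α_j(Σα−α_j)/((Σα)²(Σα+1)) = 20.25·34.47/(54.72²·55.72) = 0.004184.

0.004184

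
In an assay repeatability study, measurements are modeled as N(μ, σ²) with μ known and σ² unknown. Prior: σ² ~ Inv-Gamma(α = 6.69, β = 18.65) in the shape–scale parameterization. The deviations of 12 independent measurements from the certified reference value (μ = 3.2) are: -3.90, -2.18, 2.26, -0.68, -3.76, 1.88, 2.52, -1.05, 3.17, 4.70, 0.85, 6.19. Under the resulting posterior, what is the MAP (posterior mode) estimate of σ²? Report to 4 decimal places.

With known mean μ and an Inverse-Gamma(α, β) prior on σ², the Normal likelihood is conjugate: posterior is Inv-Gamma(α + n/2, β + Σ(xᵢ−μ)²/2).
Σ(xᵢ−μ)² = (-3.90)² + (-2.18)² + (2.26)² + (-0.68)² + (-3.76)² + (1.88)² + (2.52)² + (-1.05)² + (3.17)² + (4.70)² + (0.85)² + (6.19)² = 121.8348.
Posterior: Inv-Gamma(6.69 + 12/2, 18.65 + 121.8348/2) = Inv-Gamma(12.69, 79.56740).
Mode = β/(α+1) = 79.56740/13.69 = 5.8121.

5.8121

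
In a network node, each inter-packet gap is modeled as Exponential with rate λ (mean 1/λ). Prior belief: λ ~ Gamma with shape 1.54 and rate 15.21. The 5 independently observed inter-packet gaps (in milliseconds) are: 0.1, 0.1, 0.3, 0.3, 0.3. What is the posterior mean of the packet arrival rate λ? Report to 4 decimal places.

With a Gamma(shape α, rate β) prior on the exponential rate λ, the posterior after n observations with total T = Σxᵢ is Gamma(α+n, β+T).
Sum of observations T = 1.1 milliseconds; n = 5.
Posterior: Gamma(1.54+5, 15.21+1.1) = Gamma(6.54, 16.31).
Posterior mean of λ = α/β = 6.54/16.31 = 0.4010.

0.4010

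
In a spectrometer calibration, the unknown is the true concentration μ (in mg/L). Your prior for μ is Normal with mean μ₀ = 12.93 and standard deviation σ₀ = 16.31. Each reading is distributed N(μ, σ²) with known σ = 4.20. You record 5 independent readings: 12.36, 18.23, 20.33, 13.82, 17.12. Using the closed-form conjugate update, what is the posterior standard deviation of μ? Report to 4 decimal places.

1.8660

For Normal data with known variance σ², a Normal(μ₀, σ₀²) prior on μ is conjugate. Posterior precision = 1/σ₀² + n/σ²; posterior mean is the precision-weighted average of μ₀ and x̄.
σ₀² = 16.31² = 266.0161, σ² = 4.20² = 17.64; σ² + n·σ₀² = 17.64 + 5·266.0161 = 1347.7205.
Posterior precision = 1/σ₀² + n/σ² = 1/266.0161 + 5/17.64 = (σ² + n·σ₀²)/(σ₀²σ²) = 1347.7205/(266.0161·17.64); posterior variance σₙ² = σ₀²σ²/(σ² + n·σ₀²) = 266.0161·17.64/1347.7205 = 3.481823.
Posterior SD = √σₙ² = √(266.0161·17.64/1347.7205) = 1.8660.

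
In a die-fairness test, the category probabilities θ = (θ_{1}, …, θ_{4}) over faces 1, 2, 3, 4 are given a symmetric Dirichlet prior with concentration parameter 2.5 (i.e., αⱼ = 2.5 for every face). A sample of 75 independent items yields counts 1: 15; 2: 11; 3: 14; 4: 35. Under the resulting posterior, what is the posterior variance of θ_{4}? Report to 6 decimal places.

The Dirichlet prior is conjugate to the Multinomial likelihood: each posterior αⱼ = prior αⱼ + observed count nⱼ.
Posterior concentration: (17.5, 13.5, 16.5, 37.5), total = 85.0.
Var[θ_j] = α_j(Σα−α_j)/((Σα)²(Σα+1)) = 37.5·47.5/(85.0²·86.0) = 0.002867.

0.002867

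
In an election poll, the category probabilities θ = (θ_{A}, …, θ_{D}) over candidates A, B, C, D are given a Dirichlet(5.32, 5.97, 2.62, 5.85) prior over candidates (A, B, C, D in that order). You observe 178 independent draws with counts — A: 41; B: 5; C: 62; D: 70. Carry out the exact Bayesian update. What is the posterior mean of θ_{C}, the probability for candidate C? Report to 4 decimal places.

0.3268

The Dirichlet prior is conjugate to the Multinomial likelihood: each posterior αⱼ = prior αⱼ + observed count nⱼ.
Posterior concentration: (46.32, 10.97, 64.62, 75.85), total = 197.76.
E[θ_{C}|data] = α_{C}/Σα = 64.62/197.76 = 0.3268.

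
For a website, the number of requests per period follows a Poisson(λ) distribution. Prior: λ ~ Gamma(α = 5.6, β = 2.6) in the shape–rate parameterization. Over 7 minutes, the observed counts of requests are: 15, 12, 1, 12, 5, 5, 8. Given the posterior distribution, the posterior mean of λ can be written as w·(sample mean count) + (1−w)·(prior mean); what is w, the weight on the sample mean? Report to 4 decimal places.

With a Gamma(shape α, rate β) prior, the Poisson likelihood is conjugate: the posterior is Gamma(α + ΣXᵢ, β + n).
Posterior mean = (α₀+S)/(β₀+n) = [n/(β₀+n)]·(S/n) + [β₀/(β₀+n)]·(α₀/β₀), so only n and β₀ enter the weight.
Weight on data w = n/(β₀+n) = 7/(2.6+7) = 7/9.6 = 0.7292.

0.7292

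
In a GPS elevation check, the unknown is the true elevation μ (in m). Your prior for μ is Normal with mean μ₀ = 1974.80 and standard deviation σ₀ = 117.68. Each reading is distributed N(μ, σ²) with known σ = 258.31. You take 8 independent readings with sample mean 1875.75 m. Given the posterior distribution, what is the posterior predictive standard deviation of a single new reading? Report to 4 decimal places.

268.1968

For Normal data with known variance σ², a Normal(μ₀, σ₀²) prior on μ is conjugate. Posterior precision = 1/σ₀² + n/σ²; posterior mean is the precision-weighted average of μ₀ and x̄.
σ₀² = 117.68² = 13848.5824, σ² = 258.31² = 66724.0561; σ² + n·σ₀² = 66724.0561 + 8·13848.5824 = 177512.7153.
Posterior precision = 1/σ₀² + n/σ² = 1/13848.5824 + 8/66724.0561 = (σ² + n·σ₀²)/(σ₀²σ²) = 177512.7153/(13848.5824·66724.0561); posterior variance σₙ² = σ₀²σ²/(σ² + n·σ₀²) = 13848.5824·66724.0561/177512.7153 = 5205.450141.
Predictive variance for one new observation = σₙ² + σ² = 13848.5824·66724.0561/177512.7153 + 66724.0561 = σ²·(σ₀² + 177512.7153)/177512.7153 = 66724.0561·191361.2977/177512.7153 = 71929.506241; SD = √(66724.0561·191361.2977/177512.7153) = 268.1968.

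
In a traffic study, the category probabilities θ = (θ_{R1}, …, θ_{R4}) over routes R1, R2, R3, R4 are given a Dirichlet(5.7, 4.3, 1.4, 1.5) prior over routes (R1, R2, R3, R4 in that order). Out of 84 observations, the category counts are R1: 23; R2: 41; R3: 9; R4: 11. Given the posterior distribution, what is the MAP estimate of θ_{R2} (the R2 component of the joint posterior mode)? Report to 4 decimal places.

The Dirichlet prior is conjugate to the Multinomial likelihood: each posterior αⱼ = prior αⱼ + observed count nⱼ.
Posterior concentration: (28.7, 45.3, 10.4, 12.5), total = 96.9.
Joint mode component: (α_{R2}−1)/(Σα−K) = 44.3/92.9 = 0.4769.

0.4769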